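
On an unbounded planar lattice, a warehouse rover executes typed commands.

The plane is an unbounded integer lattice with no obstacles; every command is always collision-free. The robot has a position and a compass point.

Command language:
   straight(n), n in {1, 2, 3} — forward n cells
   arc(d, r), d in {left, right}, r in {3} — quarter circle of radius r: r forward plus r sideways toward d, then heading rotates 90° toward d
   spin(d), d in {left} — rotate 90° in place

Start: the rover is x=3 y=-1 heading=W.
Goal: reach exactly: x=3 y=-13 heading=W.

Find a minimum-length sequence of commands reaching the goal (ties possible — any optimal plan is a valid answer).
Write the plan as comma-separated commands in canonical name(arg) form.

arc(left, 3), arc(left, 3), arc(right, 3), arc(right, 3)

start: x=3 y=-1 heading=W
t=1 arc(left, 3) ⇒ x=0 y=-4 heading=S
t=2 arc(left, 3) ⇒ x=3 y=-7 heading=E
t=3 arc(right, 3) ⇒ x=6 y=-10 heading=S
t=4 arc(right, 3) ⇒ x=3 y=-13 heading=W
minimal: 4 command(s), checked below 4.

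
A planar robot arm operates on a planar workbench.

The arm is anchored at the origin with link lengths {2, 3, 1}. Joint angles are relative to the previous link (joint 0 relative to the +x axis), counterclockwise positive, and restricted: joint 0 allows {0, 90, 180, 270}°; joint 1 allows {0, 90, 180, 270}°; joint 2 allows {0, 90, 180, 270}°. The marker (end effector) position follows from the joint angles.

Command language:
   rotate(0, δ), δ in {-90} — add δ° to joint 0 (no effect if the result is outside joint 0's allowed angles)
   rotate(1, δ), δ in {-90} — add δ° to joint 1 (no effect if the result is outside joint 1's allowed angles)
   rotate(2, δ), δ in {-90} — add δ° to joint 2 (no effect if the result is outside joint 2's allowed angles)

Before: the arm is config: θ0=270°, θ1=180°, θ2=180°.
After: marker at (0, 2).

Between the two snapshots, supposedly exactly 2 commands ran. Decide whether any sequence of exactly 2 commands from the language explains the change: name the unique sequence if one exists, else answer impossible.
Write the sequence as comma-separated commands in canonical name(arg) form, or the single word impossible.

rotate(2, -90), rotate(2, -90)

start: config: θ0=270°, θ1=180°, θ2=180°
step 1 (rotate(2, -90)): config: θ0=270°, θ1=180°, θ2=90°
step 2 (rotate(2, -90)): config: θ0=270°, θ1=180°, θ2=0°
no other 2-command option fits: unique.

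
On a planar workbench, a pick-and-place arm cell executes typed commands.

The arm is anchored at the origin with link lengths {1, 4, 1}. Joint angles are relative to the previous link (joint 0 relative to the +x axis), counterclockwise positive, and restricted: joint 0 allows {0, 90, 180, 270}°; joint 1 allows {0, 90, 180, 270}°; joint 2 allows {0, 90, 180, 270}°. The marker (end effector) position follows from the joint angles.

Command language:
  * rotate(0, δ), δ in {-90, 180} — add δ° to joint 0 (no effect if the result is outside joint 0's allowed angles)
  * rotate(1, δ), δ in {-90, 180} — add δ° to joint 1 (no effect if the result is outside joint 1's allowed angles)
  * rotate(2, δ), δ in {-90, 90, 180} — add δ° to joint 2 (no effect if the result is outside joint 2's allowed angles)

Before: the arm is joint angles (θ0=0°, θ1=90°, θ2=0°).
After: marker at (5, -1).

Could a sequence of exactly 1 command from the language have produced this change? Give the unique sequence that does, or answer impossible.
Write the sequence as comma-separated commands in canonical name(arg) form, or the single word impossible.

rotate(0, -90)

t0: joint angles (θ0=0°, θ1=90°, θ2=0°)
1. rotate(0, -90) → joint angles (θ0=270°, θ1=90°, θ2=0°)
no rival 1-sequence matches.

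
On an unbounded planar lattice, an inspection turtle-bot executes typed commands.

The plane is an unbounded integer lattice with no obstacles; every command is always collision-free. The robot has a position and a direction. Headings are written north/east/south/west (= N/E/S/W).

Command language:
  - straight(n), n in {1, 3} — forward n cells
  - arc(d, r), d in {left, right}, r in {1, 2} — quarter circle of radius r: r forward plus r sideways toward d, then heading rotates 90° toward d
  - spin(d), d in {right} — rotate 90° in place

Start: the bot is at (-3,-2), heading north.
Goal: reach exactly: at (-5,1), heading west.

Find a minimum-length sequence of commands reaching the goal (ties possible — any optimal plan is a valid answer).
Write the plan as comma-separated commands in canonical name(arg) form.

straight(1), arc(left, 2)

initial: at (-3,-2), heading north
[1] after straight(1): at (-3,-1), heading north
[2] after arc(left, 2): at (-5,1), heading west
shorter routes all fall short; 2 is best.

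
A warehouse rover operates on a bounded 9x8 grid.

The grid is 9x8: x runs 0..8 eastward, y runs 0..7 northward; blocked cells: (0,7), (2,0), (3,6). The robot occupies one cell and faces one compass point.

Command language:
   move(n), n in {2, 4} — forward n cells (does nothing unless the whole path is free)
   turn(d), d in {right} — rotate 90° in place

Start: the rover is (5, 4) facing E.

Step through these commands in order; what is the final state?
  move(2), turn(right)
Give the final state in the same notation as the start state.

t0: (5, 4) facing E
[1] after move(2): (7, 4) facing E
[2] after turn(right): (7, 4) facing S

(7, 4) facing S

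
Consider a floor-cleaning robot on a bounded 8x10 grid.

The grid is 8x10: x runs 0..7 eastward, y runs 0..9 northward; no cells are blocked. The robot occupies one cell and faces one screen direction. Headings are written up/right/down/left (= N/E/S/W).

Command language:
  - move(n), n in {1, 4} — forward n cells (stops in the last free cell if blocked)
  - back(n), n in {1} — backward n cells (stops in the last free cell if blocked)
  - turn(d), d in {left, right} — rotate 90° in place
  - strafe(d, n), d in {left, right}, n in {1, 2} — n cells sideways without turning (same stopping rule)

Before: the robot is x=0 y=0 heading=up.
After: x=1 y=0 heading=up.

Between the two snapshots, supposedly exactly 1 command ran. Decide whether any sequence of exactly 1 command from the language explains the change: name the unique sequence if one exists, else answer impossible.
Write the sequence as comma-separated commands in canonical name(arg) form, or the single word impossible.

key: still facing N — the one step turns nothing
t0: x=0 y=0 heading=up
step 1 (strafe(right, 1)): x=1 y=0 heading=up
uniquely the one of 9 1-step routes that fits.

strafe(right, 1)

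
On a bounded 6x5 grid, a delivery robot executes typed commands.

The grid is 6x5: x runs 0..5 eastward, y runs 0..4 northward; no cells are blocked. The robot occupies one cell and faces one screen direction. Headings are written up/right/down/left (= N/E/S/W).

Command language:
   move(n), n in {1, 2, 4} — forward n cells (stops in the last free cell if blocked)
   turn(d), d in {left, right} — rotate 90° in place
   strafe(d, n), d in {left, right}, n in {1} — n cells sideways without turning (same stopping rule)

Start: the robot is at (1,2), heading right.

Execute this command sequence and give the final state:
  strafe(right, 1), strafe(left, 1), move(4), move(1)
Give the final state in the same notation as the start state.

start: at (1,2), heading right
1. strafe(right, 1) → at (1,1), heading right
2. strafe(left, 1) → at (1,2), heading right
3. move(4) → at (5,2), heading right
4. move(1) → at (5,2), heading right

at (5,2), heading right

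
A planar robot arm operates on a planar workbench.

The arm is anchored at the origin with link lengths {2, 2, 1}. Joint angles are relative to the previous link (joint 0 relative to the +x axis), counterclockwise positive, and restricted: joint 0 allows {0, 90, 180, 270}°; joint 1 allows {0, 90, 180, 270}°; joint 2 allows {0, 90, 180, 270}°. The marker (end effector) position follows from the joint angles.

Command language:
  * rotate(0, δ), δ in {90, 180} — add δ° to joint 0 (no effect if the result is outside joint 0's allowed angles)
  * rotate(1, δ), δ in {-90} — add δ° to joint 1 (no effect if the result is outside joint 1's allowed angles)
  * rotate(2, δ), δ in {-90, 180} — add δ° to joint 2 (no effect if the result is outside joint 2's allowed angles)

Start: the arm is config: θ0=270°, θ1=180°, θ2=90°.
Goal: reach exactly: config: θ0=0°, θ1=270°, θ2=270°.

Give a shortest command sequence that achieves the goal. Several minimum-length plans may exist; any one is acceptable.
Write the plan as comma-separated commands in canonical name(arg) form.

t0: config: θ0=270°, θ1=180°, θ2=90°
t=1 rotate(1, -90) ⇒ config: θ0=270°, θ1=90°, θ2=90°
t=2 rotate(1, -90) ⇒ config: θ0=270°, θ1=0°, θ2=90°
t=3 rotate(1, -90) ⇒ config: θ0=270°, θ1=270°, θ2=90°
t=4 rotate(2, 180) ⇒ config: θ0=270°, θ1=270°, θ2=270°
t=5 rotate(0, 90) ⇒ config: θ0=0°, θ1=270°, θ2=270°
minimal: 5 command(s), checked below 5.

rotate(1, -90), rotate(1, -90), rotate(1, -90), rotate(2, 180), rotate(0, 90)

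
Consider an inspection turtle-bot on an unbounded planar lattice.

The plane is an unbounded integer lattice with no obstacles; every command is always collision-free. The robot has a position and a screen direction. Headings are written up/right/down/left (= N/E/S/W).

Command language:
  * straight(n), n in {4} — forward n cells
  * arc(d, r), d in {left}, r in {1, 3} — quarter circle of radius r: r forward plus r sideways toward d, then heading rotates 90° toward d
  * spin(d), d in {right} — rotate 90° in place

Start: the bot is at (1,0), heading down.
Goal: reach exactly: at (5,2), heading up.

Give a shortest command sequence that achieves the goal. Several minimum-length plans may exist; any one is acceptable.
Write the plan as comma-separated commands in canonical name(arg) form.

t0: at (1,0), heading down
1. arc(left, 1) → at (2,-1), heading right
2. arc(left, 3) → at (5,2), heading up
minimal: 2 command(s), checked below 2.

arc(left, 1), arc(left, 3)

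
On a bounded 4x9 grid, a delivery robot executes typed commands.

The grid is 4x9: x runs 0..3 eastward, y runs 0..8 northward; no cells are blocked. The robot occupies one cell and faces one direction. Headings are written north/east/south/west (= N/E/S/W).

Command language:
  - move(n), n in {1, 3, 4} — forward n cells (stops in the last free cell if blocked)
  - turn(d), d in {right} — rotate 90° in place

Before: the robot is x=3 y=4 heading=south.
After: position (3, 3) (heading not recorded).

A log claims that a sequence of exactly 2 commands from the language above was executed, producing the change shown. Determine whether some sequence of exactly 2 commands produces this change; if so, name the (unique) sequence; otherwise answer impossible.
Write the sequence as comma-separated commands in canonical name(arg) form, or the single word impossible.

move(1), turn(right)

key: running turn(right) before move(1) would end elsewhere — order is forced
begin: x=3 y=4 heading=south
1. move(1) → x=3 y=3 heading=south
2. turn(right) → x=3 y=3 heading=west
no other 2-command option fits: unique.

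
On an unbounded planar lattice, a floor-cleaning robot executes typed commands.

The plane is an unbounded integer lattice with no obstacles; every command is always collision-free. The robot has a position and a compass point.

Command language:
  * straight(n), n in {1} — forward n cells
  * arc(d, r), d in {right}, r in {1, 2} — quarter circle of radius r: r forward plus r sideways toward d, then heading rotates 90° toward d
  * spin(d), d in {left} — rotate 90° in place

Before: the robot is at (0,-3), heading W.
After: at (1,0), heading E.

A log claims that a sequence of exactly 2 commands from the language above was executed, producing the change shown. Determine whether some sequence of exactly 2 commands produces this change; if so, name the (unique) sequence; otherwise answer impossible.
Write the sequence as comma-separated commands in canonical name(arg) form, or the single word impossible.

key: cell and facing (now E) both changed — the 2 commands mix motion and turning
initial: at (0,-3), heading W
step 1 (arc(right, 1)): at (-1,-2), heading N
step 2 (arc(right, 2)): at (1,0), heading E
uniquely the one of 16 2-step routes that fits.

arc(right, 1), arc(right, 2)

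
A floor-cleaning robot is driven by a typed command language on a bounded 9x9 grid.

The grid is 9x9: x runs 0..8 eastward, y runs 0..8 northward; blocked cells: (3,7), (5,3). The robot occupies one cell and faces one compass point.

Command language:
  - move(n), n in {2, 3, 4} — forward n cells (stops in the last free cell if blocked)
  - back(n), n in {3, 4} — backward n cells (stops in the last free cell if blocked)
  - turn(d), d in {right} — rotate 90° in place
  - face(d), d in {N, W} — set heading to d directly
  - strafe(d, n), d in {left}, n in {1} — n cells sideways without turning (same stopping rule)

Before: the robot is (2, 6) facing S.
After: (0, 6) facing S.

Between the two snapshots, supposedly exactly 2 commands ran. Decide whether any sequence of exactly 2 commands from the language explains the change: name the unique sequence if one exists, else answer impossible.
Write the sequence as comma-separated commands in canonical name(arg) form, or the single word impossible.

impossible

no 2-step route produces this change.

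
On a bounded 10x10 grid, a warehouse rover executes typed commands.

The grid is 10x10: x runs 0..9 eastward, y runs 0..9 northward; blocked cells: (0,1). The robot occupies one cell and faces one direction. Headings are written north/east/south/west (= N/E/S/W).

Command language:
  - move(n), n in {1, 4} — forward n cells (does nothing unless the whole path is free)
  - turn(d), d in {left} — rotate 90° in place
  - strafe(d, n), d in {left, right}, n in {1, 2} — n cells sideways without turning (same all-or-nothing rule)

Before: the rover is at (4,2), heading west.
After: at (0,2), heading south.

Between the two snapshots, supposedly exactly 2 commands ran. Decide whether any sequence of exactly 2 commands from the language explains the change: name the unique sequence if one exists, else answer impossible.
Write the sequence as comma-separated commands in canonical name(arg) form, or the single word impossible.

key: cell and facing (now S) both changed — the 2 commands mix motion and turning
t0: at (4,2), heading west
step 1 (move(4)): at (0,2), heading west
step 2 (turn(left)): at (0,2), heading south
uniquely the one of 49 2-step routes that fits.

move(4), turn(left)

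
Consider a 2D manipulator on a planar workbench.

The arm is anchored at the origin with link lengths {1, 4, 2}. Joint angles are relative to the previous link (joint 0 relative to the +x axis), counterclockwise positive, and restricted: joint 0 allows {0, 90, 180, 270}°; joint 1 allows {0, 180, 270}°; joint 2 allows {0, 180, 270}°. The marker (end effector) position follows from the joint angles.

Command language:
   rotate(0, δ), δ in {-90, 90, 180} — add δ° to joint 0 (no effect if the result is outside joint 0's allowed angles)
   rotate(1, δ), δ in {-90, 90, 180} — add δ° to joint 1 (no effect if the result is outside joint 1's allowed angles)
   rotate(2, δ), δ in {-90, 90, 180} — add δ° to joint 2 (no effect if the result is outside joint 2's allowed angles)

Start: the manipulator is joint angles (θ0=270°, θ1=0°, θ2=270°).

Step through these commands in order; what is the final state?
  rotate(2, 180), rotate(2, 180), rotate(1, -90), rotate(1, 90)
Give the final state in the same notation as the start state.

start: joint angles (θ0=270°, θ1=0°, θ2=270°)
t=1 rotate(2, 180) ⇒ joint angles (θ0=270°, θ1=0°, θ2=270°)
t=2 rotate(2, 180) ⇒ joint angles (θ0=270°, θ1=0°, θ2=270°)
t=3 rotate(1, -90) ⇒ joint angles (θ0=270°, θ1=270°, θ2=270°)
t=4 rotate(1, 90) ⇒ joint angles (θ0=270°, θ1=0°, θ2=270°)

joint angles (θ0=270°, θ1=0°, θ2=270°)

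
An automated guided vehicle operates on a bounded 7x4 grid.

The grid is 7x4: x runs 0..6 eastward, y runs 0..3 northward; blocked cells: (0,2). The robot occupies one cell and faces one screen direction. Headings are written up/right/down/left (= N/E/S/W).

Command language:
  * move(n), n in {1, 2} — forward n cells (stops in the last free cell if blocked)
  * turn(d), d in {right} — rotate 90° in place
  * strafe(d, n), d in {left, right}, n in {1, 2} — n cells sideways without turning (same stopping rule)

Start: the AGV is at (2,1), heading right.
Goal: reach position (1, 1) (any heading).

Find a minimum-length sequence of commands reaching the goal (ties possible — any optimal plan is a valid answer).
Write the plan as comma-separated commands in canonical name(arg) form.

turn(right), strafe(right, 1)

t0: at (2,1), heading right
1. turn(right) → at (2,1), heading down
2. strafe(right, 1) → at (1,1), heading down
minimal: 2 command(s), checked below 2.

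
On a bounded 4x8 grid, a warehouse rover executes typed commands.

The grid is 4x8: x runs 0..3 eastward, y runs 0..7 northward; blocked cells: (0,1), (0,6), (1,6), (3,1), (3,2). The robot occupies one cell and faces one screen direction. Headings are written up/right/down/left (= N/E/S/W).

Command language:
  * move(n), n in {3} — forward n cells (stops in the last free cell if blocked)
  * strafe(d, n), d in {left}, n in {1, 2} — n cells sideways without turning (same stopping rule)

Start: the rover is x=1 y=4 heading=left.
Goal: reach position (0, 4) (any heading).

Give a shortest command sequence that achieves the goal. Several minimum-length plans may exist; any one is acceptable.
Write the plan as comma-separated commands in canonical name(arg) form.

start: x=1 y=4 heading=left
step 1 (move(3)): x=0 y=4 heading=left
shorter routes all fall short; 1 is best.

move(3)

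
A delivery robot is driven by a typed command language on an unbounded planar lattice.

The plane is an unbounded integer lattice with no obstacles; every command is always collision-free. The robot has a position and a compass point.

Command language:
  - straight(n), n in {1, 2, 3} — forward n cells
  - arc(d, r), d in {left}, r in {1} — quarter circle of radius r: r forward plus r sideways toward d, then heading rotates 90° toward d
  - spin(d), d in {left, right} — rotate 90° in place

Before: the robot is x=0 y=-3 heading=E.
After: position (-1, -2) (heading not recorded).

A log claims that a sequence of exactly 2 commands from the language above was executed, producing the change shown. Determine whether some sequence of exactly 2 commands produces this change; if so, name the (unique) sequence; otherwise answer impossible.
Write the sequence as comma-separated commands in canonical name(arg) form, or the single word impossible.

key: order matters: swapping spin(left) and arc(left, 1) lands elsewhere
begin: x=0 y=-3 heading=E
t=1 spin(left) ⇒ x=0 y=-3 heading=N
t=2 arc(left, 1) ⇒ x=-1 y=-2 heading=W
no other 2-command option fits: unique.

spin(left), arc(left, 1)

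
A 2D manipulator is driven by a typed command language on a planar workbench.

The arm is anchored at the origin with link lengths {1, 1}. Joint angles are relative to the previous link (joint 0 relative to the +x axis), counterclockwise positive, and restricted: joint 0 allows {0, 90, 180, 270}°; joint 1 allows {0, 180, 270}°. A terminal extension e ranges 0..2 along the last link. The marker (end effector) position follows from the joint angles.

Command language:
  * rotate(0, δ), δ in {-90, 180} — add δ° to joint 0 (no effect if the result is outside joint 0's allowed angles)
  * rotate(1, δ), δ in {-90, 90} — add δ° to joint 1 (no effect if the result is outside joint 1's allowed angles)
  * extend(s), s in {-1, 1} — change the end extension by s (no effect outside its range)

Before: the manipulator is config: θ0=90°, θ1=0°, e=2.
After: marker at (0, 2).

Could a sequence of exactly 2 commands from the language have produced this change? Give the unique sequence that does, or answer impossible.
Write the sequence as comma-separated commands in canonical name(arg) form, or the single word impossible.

t0: config: θ0=90°, θ1=0°, e=2
1. extend(-1) → config: θ0=90°, θ1=0°, e=1
2. extend(-1) → config: θ0=90°, θ1=0°, e=0
no other 2-command option fits: unique.

extend(-1), extend(-1)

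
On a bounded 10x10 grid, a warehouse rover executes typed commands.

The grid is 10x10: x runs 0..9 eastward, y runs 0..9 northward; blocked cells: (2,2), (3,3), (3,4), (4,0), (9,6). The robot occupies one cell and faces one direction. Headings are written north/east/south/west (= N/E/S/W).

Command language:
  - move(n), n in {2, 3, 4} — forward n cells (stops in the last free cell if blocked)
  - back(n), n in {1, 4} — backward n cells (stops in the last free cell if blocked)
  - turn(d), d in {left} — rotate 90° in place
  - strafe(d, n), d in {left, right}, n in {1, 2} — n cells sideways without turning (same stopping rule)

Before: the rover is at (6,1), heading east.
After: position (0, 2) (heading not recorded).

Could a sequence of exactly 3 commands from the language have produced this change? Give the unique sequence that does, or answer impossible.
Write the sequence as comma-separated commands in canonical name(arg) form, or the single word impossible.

back(4), back(4), strafe(left, 1)

key: the second back(4) runs into the grid edge before its full distance
begin: at (6,1), heading east
t=1 back(4) ⇒ at (2,1), heading east
t=2 back(4) ⇒ at (0,1), heading east
t=3 strafe(left, 1) ⇒ at (0,2), heading east
uniquely the one of 1000 3-step routes that fits.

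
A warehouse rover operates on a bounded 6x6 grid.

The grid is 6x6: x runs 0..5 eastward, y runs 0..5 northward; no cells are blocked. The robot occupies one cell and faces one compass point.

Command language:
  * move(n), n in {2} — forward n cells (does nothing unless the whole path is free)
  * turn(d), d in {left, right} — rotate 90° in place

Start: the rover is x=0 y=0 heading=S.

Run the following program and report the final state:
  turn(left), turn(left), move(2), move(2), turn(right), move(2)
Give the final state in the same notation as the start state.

x=2 y=4 heading=E

t0: x=0 y=0 heading=S
t=1 turn(left) ⇒ x=0 y=0 heading=E
t=2 turn(left) ⇒ x=0 y=0 heading=N
t=3 move(2) ⇒ x=0 y=2 heading=N
t=4 move(2) ⇒ x=0 y=4 heading=N
t=5 turn(right) ⇒ x=0 y=4 heading=E
t=6 move(2) ⇒ x=2 y=4 heading=E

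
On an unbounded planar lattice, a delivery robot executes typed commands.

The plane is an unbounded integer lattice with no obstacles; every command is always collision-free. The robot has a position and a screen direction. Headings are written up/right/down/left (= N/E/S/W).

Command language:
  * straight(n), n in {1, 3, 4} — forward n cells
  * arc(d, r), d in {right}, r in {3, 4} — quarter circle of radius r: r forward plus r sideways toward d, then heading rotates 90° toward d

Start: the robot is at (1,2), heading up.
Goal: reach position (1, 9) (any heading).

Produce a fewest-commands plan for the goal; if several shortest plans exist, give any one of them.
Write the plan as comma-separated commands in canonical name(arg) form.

straight(4), straight(3)

from: at (1,2), heading up
[1] after straight(4): at (1,6), heading up
[2] after straight(3): at (1,9), heading up
no 1-step plan works, so 2 is optimal.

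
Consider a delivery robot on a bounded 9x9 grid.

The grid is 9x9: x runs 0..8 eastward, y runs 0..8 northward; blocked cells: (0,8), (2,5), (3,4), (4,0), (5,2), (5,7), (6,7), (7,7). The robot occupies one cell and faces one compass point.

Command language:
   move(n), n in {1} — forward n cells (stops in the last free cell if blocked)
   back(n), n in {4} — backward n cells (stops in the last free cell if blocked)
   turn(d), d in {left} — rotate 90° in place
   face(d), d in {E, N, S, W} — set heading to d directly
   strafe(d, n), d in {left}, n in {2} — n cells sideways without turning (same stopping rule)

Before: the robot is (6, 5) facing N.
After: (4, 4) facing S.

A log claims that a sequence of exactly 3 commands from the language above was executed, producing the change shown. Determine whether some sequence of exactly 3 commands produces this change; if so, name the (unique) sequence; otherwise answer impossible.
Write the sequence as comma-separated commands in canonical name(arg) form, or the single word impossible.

key: position moved to (4,4) AND the heading swung to S — translation plus rotation needed
initial: (6, 5) facing N
[1] after strafe(left, 2): (4, 5) facing N
[2] after face(S): (4, 5) facing S
[3] after move(1): (4, 4) facing S
no other 3-command option fits: unique.

strafe(left, 2), face(S), move(1)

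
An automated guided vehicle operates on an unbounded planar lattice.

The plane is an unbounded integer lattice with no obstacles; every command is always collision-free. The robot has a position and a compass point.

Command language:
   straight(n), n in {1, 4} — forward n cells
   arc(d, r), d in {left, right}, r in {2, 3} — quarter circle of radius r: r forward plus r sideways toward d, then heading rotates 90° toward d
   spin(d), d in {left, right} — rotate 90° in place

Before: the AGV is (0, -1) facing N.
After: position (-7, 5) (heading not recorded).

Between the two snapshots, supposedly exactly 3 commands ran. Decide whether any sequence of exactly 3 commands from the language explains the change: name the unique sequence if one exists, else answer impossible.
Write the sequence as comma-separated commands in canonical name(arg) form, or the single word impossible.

key: order matters: swapping arc(left, 3) and arc(right, 3) lands elsewhere
from: (0, -1) facing N
1. arc(left, 3) → (-3, 2) facing W
2. straight(1) → (-4, 2) facing W
3. arc(right, 3) → (-7, 5) facing N
no rival 3-sequence matches.

arc(left, 3), straight(1), arc(right, 3)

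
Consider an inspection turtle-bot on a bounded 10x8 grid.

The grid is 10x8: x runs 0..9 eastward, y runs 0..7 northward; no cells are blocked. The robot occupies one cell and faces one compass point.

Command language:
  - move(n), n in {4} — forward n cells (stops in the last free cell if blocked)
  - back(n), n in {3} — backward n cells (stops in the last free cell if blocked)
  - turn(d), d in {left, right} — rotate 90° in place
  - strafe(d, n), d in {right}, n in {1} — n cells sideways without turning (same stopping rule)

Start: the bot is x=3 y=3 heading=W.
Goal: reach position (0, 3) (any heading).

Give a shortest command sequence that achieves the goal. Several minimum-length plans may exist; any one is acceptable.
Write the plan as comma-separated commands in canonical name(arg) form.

move(4)

from: x=3 y=3 heading=W
[1] after move(4): x=0 y=3 heading=W
no 0-step plan works, so 1 is optimal.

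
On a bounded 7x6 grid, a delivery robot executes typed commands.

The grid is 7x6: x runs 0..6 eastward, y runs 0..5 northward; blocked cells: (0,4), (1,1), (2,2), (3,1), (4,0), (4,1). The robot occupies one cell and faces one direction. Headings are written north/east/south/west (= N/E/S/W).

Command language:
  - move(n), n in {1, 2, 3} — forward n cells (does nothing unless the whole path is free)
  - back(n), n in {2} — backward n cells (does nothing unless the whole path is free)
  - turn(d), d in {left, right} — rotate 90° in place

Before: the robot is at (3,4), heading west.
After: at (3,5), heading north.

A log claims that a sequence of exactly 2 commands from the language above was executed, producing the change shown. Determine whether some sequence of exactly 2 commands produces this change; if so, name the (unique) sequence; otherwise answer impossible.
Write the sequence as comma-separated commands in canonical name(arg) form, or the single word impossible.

turn(right), move(1)

key: position moved to (3,5) AND the heading swung to N — translation plus rotation needed
t0: at (3,4), heading west
[1] after turn(right): at (3,4), heading north
[2] after move(1): at (3,5), heading north
uniquely the one of 36 2-step routes that fits.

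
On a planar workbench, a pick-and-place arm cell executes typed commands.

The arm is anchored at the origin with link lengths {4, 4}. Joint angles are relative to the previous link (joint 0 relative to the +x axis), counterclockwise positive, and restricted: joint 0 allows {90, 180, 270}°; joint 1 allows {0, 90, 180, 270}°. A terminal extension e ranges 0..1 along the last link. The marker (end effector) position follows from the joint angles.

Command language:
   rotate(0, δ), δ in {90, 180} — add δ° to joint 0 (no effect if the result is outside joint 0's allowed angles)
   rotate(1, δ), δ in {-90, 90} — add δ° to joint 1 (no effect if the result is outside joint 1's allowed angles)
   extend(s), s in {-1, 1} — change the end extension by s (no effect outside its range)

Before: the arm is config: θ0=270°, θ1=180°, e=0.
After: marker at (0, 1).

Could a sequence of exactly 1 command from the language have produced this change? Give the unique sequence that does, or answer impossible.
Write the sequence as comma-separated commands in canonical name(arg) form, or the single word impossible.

t0: config: θ0=270°, θ1=180°, e=0
step 1 (extend(1)): config: θ0=270°, θ1=180°, e=1
uniquely the one of 6 1-step routes that fits.

extend(1)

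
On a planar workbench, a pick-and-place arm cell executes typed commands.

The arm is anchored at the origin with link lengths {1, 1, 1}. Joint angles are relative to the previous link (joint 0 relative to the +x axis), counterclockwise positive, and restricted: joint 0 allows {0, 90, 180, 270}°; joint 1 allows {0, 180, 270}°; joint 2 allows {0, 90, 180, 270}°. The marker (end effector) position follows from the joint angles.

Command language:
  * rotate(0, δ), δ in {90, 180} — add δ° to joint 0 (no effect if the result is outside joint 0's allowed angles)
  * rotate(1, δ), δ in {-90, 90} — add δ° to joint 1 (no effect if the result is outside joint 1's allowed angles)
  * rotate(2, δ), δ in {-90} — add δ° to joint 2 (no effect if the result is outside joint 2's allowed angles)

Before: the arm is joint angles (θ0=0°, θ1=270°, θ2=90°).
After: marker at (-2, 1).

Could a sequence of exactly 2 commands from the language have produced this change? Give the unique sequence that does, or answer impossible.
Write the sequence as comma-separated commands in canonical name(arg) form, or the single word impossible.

from: joint angles (θ0=0°, θ1=270°, θ2=90°)
1. rotate(0, 90) → joint angles (θ0=90°, θ1=270°, θ2=90°)
2. rotate(0, 90) → joint angles (θ0=180°, θ1=270°, θ2=90°)
no rival 2-sequence matches.

rotate(0, 90), rotate(0, 90)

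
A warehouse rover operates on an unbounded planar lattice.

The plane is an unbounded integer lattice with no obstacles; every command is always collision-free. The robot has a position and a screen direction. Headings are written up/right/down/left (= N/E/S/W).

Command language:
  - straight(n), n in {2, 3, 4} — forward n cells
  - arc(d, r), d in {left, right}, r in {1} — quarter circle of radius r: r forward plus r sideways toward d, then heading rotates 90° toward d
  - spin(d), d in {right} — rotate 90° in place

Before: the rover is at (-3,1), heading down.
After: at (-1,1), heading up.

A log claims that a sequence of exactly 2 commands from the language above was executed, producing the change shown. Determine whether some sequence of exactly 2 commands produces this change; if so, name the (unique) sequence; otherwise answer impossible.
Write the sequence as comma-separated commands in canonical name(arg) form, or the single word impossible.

arc(left, 1), arc(left, 1)

key: cell and facing (now N) both changed — the 2 commands mix motion and turning
start: at (-3,1), heading down
t=1 arc(left, 1) ⇒ at (-2,0), heading right
t=2 arc(left, 1) ⇒ at (-1,1), heading up
no rival 2-sequence matches.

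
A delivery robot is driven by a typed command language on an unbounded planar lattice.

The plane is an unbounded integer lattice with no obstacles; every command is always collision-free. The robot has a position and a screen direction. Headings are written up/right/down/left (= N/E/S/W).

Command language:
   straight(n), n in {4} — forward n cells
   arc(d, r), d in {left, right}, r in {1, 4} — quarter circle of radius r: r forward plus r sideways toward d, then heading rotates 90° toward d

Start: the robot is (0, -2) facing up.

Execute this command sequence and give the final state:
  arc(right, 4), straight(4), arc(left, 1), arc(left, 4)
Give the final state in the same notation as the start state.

t0: (0, -2) facing up
[1] after arc(right, 4): (4, 2) facing right
[2] after straight(4): (8, 2) facing right
[3] after arc(left, 1): (9, 3) facing up
[4] after arc(left, 4): (5, 7) facing left

(5, 7) facing left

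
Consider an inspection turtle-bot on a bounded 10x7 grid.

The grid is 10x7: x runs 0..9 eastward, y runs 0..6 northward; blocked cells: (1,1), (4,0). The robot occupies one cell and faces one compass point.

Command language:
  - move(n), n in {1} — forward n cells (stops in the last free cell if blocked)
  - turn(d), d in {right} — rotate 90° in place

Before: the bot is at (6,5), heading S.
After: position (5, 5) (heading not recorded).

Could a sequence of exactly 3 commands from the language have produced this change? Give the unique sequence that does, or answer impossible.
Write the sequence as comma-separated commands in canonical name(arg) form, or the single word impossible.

t0: at (6,5), heading S
step 1 (turn(right)): at (6,5), heading W
step 2 (move(1)): at (5,5), heading W
step 3 (turn(right)): at (5,5), heading N
no other 3-command option fits: unique.

turn(right), move(1), turn(right)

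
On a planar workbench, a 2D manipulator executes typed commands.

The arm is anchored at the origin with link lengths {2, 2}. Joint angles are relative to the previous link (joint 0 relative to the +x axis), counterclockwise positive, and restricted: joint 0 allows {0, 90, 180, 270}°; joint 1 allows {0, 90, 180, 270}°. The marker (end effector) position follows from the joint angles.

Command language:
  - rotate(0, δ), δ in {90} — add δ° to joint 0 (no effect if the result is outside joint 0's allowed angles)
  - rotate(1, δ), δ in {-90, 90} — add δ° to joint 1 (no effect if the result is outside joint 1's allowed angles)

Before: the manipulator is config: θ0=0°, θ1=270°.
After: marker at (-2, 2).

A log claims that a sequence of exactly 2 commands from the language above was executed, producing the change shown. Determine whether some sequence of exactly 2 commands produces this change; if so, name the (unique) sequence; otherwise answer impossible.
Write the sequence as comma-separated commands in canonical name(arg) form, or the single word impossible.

initial: config: θ0=0°, θ1=270°
1. rotate(0, 90) → config: θ0=90°, θ1=270°
2. rotate(0, 90) → config: θ0=180°, θ1=270°
uniquely the one of 9 2-step routes that fits.

rotate(0, 90), rotate(0, 90)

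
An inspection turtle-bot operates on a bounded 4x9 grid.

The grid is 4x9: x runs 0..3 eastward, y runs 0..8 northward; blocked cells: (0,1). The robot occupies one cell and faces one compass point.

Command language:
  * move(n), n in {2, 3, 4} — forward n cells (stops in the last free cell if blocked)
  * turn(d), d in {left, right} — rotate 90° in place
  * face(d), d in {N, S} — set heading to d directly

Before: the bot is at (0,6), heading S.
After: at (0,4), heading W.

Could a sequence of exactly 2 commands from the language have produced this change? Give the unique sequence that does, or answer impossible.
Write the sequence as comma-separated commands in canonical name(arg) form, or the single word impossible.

move(2), turn(right)

key: running turn(right) before move(2) would end elsewhere — order is forced
initial: at (0,6), heading S
1. move(2) → at (0,4), heading S
2. turn(right) → at (0,4), heading W
all 49 alternatives checked — unique.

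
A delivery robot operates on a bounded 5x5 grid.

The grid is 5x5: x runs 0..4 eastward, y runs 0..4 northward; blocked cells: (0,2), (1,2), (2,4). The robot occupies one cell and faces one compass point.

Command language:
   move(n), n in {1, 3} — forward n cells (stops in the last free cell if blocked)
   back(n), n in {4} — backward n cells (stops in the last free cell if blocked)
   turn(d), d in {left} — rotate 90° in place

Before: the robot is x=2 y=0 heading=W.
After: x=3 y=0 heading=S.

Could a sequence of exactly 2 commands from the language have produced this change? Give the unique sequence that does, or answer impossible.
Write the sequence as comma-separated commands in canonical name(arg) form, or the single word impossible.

impossible

all 16 sequences checked — none match.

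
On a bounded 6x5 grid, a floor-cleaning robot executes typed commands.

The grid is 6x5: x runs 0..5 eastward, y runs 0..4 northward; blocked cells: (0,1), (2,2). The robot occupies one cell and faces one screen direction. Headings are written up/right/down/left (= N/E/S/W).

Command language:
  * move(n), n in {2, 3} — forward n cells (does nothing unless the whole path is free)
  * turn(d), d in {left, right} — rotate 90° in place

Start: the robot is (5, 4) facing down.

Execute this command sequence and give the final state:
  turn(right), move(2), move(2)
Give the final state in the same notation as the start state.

(1, 4) facing left

from: (5, 4) facing down
step 1 (turn(right)): (5, 4) facing left
step 2 (move(2)): (3, 4) facing left
step 3 (move(2)): (1, 4) facing left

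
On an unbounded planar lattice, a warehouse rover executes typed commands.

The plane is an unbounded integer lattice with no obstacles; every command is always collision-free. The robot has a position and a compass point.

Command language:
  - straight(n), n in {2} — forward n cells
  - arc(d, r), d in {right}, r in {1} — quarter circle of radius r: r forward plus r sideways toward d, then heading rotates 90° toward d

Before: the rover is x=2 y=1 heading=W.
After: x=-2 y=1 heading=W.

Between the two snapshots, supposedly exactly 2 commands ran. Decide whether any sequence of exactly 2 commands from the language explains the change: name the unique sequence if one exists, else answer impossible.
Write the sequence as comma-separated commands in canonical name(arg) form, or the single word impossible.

straight(2), straight(2)

key: still facing W at the end — nothing in the sequence rotates
initial: x=2 y=1 heading=W
step 1 (straight(2)): x=0 y=1 heading=W
step 2 (straight(2)): x=-2 y=1 heading=W
uniquely the one of 4 2-step routes that fits.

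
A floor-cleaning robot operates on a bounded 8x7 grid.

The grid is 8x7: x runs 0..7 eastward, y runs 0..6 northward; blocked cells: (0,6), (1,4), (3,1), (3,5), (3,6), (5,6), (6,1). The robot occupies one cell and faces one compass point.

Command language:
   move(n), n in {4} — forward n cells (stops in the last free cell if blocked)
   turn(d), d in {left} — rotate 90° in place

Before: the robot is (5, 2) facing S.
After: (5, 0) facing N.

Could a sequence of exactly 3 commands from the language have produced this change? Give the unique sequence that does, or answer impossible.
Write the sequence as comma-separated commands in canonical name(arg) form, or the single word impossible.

move(4), turn(left), turn(left)

key: running turn(left) before move(4) would end elsewhere — order is forced
begin: (5, 2) facing S
[1] after move(4): (5, 0) facing S
[2] after turn(left): (5, 0) facing E
[3] after turn(left): (5, 0) facing N
no rival 3-sequence matches.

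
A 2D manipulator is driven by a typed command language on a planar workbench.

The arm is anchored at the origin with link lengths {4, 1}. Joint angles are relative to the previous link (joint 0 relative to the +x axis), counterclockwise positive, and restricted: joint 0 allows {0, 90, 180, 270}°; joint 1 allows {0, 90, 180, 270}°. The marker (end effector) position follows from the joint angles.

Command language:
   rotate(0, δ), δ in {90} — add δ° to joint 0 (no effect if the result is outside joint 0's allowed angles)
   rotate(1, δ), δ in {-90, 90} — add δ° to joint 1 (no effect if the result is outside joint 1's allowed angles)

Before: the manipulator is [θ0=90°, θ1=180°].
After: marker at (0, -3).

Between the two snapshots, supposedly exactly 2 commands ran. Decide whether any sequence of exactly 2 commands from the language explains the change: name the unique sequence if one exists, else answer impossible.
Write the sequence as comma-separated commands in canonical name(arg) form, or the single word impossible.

rotate(0, 90), rotate(0, 90)

start: [θ0=90°, θ1=180°]
1. rotate(0, 90) → [θ0=180°, θ1=180°]
2. rotate(0, 90) → [θ0=270°, θ1=180°]
no rival 2-sequence matches.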